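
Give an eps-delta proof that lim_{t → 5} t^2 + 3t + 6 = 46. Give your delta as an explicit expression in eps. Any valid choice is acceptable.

delta = min(2, eps/15)

Let eps > 0 be given. We want delta > 0 such that 0 < |t − 5| < delta implies |(t^2 + 3t + 6) − 46| < eps.
(t^2 + 3t + 6) − 46 = t^2 + 3t - 40 = (t − 5)(t + 8).
So |(t^2 + 3t + 6) − 46| = |t − 5|·|t + 8|.
Require delta ≤ 2. Then |t − 5| < 2 gives |t| < 7, and by the triangle inequality |t + 8| ≤ 7 + 8 = 15.
Hence |(t^2 + 3t + 6) − 46| ≤ 15|t − 5| < eps provided |t − 5| < eps/15.
Choosing delta = min(2, eps/15) ensures both conditions, hence |(t^2 + 3t + 6) − 46| < eps.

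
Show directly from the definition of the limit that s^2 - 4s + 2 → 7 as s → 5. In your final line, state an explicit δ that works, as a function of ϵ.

δ = min(1, ϵ/7)

Let ϵ > 0. We want δ > 0 such that 0 < |s − 5| < δ implies |(s^2 - 4s + 2) − 7| < ϵ.
(s^2 - 4s + 2) − 7 = s^2 - 4s - 5 = (s − 5)(s + 1).
So |(s^2 - 4s + 2) − 7| = |s − 5|·|s + 1|.
Assume first that |s − 5| < 1, so |s| < 6. Then |s + 1| ≤ 6 + 1 = 7.
Hence |(s^2 - 4s + 2) − 7| ≤ 7|s − 5| < ϵ provided |s − 5| < ϵ/7.
Choosing δ = min(1, ϵ/7) ensures both conditions, hence |(s^2 - 4s + 2) − 7| < ϵ.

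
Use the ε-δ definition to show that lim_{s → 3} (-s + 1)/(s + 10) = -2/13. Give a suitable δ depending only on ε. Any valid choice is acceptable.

Let ε > 0. We want δ > 0 with 0 < |s − 3| < δ ⇒ |(-s + 1)/(s + 10) + 2/13| < ε.
Combining over a common denominator, (-s + 1)/(s + 10) + 2/13 = [(-s + 1)·13 − (-2)·(s + 10)] / [13·(s + 10)] = -11(s − 3) / (13(s + 10)).
So |(-s + 1)/(s + 10) + 2/13| = 11|s − 3| / (13·|s + 10|).
Restrict δ ≤ 13/2. Then |s − 3| < 13/2 gives |s + 10| = |(s − 3) + 13| ≥ 13 − 13/2 = 13/2.
Hence |(-s + 1)/(s + 10) + 2/13| < 11|s − 3|/(13·(13/2)) = (22/169)|s − 3|, which is < ε once |s − 3| < (169/22)ε.
Take δ = min(13/2, (169/22)ε). Then 0 < |s − 3| < δ forces both bounds, so |(-s + 1)/(s + 10) + 2/13| < ε.

δ = min(13/2, (169/22)ε)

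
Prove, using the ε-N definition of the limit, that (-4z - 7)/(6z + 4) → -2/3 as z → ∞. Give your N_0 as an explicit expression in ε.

Suppose ε > 0. We seek N_0 > 0 such that z > N_0 implies |(-4z - 7)/(6z + 4) + 2/3| < ε.
(-4z - 7)/(6z + 4) + 2/3 = (6(-4z - 7) − (-4)(6z + 4)) / (6(6z + 4)) = -26/(6(6z + 4)).
For z > 0 we have 6z + 4 > 6z, so |(-4z - 7)/(6z + 4) + 2/3| = 26/(6(6z + 4)) < 26/(6·6z) = (13/18)/z.
Thus |(-4z - 7)/(6z + 4) + 2/3| < ε whenever z > (13/18)/ε.
Take N_0 = (13/18)/ε. If z > N_0 then |(-4z - 7)/(6z + 4) + 2/3| < (13/18)/z < ε.

N_0 = (13/18)/ε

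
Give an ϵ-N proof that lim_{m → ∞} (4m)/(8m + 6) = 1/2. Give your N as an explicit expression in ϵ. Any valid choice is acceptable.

N = (3/8)/ϵ

Fix ϵ > 0. For m ≥ 1, |(4m)/(8m + 6) − (1/2)| = |-24|/(8(8m + 6)) = 24/(8(8m + 6)).
Since 8m + 6 ≥ 8m for m ≥ 1, this is ≤ 24/(8·8m) = (3/8)/m.
So |(4m)/(8m + 6) − (1/2)| < ϵ whenever m > (3/8)/ϵ.
Take N = (3/8)/ϵ. If m > N then |(4m)/(8m + 6) − (1/2)| ≤ (3/8)/m < ϵ.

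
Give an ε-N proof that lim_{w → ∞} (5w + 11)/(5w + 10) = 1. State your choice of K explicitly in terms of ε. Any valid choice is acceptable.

K = (1/5)/ε

Fix ε > 0. We seek K > 0 such that w > K implies |(5w + 11)/(5w + 10) − 1| < ε.
(5w + 11)/(5w + 10) − 1 = (5(5w + 11) − 5(5w + 10)) / (5(5w + 10)) = 5/(5(5w + 10)).
For w > 0 we have 5w + 10 > 5w, so |(5w + 11)/(5w + 10) − 1| = 5/(5(5w + 10)) < 5/(5·5w) = (1/5)/w.
Thus |(5w + 11)/(5w + 10) − 1| < ε whenever w > (1/5)/ε.
Take K = (1/5)/ε. If w > K then |(5w + 11)/(5w + 10) − 1| < (1/5)/w < ε.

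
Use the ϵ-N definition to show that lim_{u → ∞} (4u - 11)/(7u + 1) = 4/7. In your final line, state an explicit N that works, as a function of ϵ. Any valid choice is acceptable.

N = (81/49)/ϵ

Let ϵ > 0. We seek N > 0 such that u > N implies |(4u - 11)/(7u + 1) − (4/7)| < ϵ.
(4u - 11)/(7u + 1) − (4/7) = (7(4u - 11) − 4(7u + 1)) / (7(7u + 1)) = -81/(7(7u + 1)).
For u > 0 we have 7u + 1 > 7u, so |(4u - 11)/(7u + 1) − (4/7)| = 81/(7(7u + 1)) < 81/(7·7u) = (81/49)/u.
Thus |(4u - 11)/(7u + 1) − (4/7)| < ϵ whenever u > (81/49)/ϵ.
Take N = (81/49)/ϵ. If u > N then |(4u - 11)/(7u + 1) − (4/7)| < (81/49)/u < ϵ.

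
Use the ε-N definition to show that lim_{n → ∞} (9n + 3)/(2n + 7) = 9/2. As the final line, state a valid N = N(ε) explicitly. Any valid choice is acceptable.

Let ε > 0 be given. For n ≥ 1, |(9n + 3)/(2n + 7) − (9/2)| = |-57|/(2(2n + 7)) = 57/(2(2n + 7)).
Since 2n + 7 ≥ 2n for n ≥ 1, this is ≤ 57/(2·2n) = (57/4)/n.
So |(9n + 3)/(2n + 7) − (9/2)| < ε whenever n > (57/4)/ε.
Take N = (57/4)/ε. If n > N then |(9n + 3)/(2n + 7) − (9/2)| ≤ (57/4)/n < ε.

N = (57/4)/ε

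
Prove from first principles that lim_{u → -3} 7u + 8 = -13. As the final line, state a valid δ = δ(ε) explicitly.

δ = ε/7

Suppose ε > 0. We need δ > 0 so that 0 < |u + 3| < δ implies |(7u + 8) + 13| < ε.
Since (7u + 8) + 13 = 7(u + 3), we have |(7u + 8) + 13| = 7|u + 3|.
So 7|u + 3| < ε exactly when |u + 3| < ε/7.
Take δ = ε/7. If 0 < |u + 3| < δ then |(7u + 8) + 13| = 7|u + 3| < 7·(ε/7) = ε.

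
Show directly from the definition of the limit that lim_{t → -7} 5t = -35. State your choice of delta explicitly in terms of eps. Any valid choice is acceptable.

Let eps > 0. We need delta > 0 so that 0 < |t + 7| < delta implies |(5t) + 35| < eps.
|(5t) + 35| = |5t + 35| = 5|t + 7|.
So 5|t + 7| < eps exactly when |t + 7| < eps/5.
Choosing delta = eps/5 gives |(5t) + 35| = 5|t + 7| < eps whenever |t + 7| < delta.

delta = eps/5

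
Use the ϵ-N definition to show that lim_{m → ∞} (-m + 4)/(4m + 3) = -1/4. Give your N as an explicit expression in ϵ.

N = (19/16)/ϵ

Suppose ϵ > 0. For m ≥ 1, |(-m + 4)/(4m + 3) + 1/4| = |19|/(4(4m + 3)) = 19/(4(4m + 3)).
Since 4m + 3 ≥ 4m for m ≥ 1, this is ≤ 19/(4·4m) = (19/16)/m.
So |(-m + 4)/(4m + 3) + 1/4| < ϵ whenever m > (19/16)/ϵ.
Take N = (19/16)/ϵ. If m > N then |(-m + 4)/(4m + 3) + 1/4| ≤ (19/16)/m < ϵ.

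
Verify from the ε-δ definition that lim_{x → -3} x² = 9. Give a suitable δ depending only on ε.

δ = min(1, ε/7)

Suppose ε > 0. We seek δ > 0 with 0 < |x + 3| < δ ⇒ |x² − 9| < ε.
Factor: x² − 9 = (x + 3)(x - 3), so |x² − 9| = |x + 3|·|x - 3|.
Impose δ ≤ 1 so that |x| < 4; then |x - 3| ≤ 7.
Hence |x² − 9| ≤ 7|x + 3|, which is < ε once |x + 3| < ε/7.
Take δ = min(1, ε/7). If 0 < |x + 3| < δ then both bounds hold and |x² − 9| ≤ 7|x + 3| < 7·(ε/7) = ε.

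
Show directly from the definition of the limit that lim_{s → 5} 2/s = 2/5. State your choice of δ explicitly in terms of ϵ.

δ = min(5/2, (25/4)ϵ)

Suppose ϵ > 0. We seek δ > 0 such that 0 < |s − 5| < δ implies |2/s − (2/5)| < ϵ.
|2/s − (2/5)| = 2·|5 − s|/(5·|s|) = 2|s − 5|/(5|s|).
Require δ ≤ 5/2 so that |s| > 5 − 5/2 = 5/2, hence 5|s| > 25/2.
Then |2/s − (2/5)| < 2|s − 5|/(25/2), which is < ϵ when |s − 5| < (25/4)ϵ.
Take δ = min(5/2, (25/4)ϵ). Then 0 < |s − 5| < δ gives both |s − 5| < 5/2 and |s − 5| < (25/4)ϵ, so |2/s − (2/5)| < ϵ.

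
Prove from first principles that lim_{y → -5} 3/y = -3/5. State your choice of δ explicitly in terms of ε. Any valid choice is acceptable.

δ = min(5/2, (25/6)ε)

Let ε > 0 be given. We seek δ > 0 such that 0 < |y + 5| < δ implies |3/y + 3/5| < ε.
|3/y + 3/5| = 3·|-5 − y|/(5·|y|) = 3|y + 5|/(5|y|).
Restrict δ ≤ 5/2. Then |y + 5| < 5/2 gives |y| > 5/2, so 5|y| > 25/2.
Then |3/y + 3/5| < 3|y + 5|/(25/2), which is < ε when |y + 5| < (25/6)ε.
Take δ = min(5/2, (25/6)ε). Then 0 < |y + 5| < δ gives both |y + 5| < 5/2 and |y + 5| < (25/6)ε, so |3/y + 3/5| < ε.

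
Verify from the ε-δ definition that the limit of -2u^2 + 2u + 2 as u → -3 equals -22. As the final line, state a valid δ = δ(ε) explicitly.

δ = min(2, ε/18)

Let ε > 0. We want δ > 0 such that 0 < |u + 3| < δ implies |(-2u^2 + 2u + 2) + 22| < ε.
(-2u^2 + 2u + 2) + 22 = -2u^2 + 2u + 24 = (u + 3)(-2u + 8).
So |(-2u^2 + 2u + 2) + 22| = |u + 3|·|-2u + 8|.
Assume first that |u + 3| < 2, so |u| < 5. Then |-2u + 8| ≤ 2·5 + 8 = 18.
Hence |(-2u^2 + 2u + 2) + 22| ≤ 18|u + 3| < ε provided |u + 3| < ε/18.
Choosing δ = min(2, ε/18) ensures both conditions, hence |(-2u^2 + 2u + 2) + 22| < ε.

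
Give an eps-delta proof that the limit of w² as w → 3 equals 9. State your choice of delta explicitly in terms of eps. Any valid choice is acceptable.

delta = min(2, eps/8)

Let eps > 0 be given. We seek delta > 0 with 0 < |w − 3| < delta ⇒ |w² − 9| < eps.
Factor: w² − 9 = (w − 3)(w + 3), so |w² − 9| = |w − 3|·|w + 3|.
Impose delta ≤ 2 so that |w| < 5; then |w + 3| ≤ 8.
Hence |w² − 9| ≤ 8|w − 3|, which is < eps once |w − 3| < eps/8.
Take delta = min(2, eps/8). If 0 < |w − 3| < delta then both bounds hold and |w² − 9| ≤ 8|w − 3| < 8·(eps/8) = eps.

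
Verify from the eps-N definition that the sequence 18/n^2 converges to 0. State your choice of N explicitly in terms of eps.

N = (18/eps)^{1/2}

Let eps > 0 be given. For n ≥ 1, |18/n^2 − 0| = 18/n^2.
18/n^2 < eps ⇔ n^2 > 18/eps ⇔ n > (18/eps)^{1/2}.
Take N = (18/eps)^{1/2}. Then n > N implies 18/n^2 < eps.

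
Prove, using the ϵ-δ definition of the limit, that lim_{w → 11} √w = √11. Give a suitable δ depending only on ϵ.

Let ϵ > 0. We want δ > 0 such that 0 < |w − 11| < δ implies |√w − √11| < ϵ.
Multiplying by the conjugate, |√w − √11| = |w − 11|/(√w + √11).
Restrict δ ≤ 11 so that |w − 11| < 11 forces w > 0, and then √w + √11 > √11.
Hence |√w − √11| < |w − 11|/√11, which is < ϵ once |w − 11| < √11·ϵ.
Take δ = min(11, √11·ϵ). If 0 < |w − 11| < δ then w > 0 and |√w − √11| < |w − 11|/√11 < ϵ.

δ = min(11, √11·ϵ)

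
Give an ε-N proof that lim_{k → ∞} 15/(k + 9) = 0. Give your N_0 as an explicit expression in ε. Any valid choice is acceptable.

N_0 = 15/ε

Suppose ε > 0. For k ≥ 1, |15/(k + 9) − 0| = 15/(k + 9) ≤ 15/k.
We need 15/k < ε, i.e. k > 15/ε.
Take N_0 = 15/ε. If k > N_0 then |15/(k + 9)| ≤ 15/k < ε.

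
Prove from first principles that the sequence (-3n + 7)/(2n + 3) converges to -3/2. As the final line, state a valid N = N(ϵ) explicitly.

Suppose ϵ > 0. For n ≥ 1, |(-3n + 7)/(2n + 3) + 3/2| = |23|/(2(2n + 3)) = 23/(2(2n + 3)).
Since 2n + 3 ≥ 2n for n ≥ 1, this is ≤ 23/(2·2n) = (23/4)/n.
So |(-3n + 7)/(2n + 3) + 3/2| < ϵ whenever n > (23/4)/ϵ.
Take N = (23/4)/ϵ. If n > N then |(-3n + 7)/(2n + 3) + 3/2| ≤ (23/4)/n < ϵ.

N = (23/4)/ϵ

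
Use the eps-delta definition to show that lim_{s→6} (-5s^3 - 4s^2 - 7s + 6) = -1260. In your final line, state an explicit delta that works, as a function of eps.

Fix eps > 0. We want delta > 0 such that 0 < |s − 6| < delta implies |(-5s^3 - 4s^2 - 7s + 6) + 1260| < eps.
(-5s^3 - 4s^2 - 7s + 6) + 1260 = -5s^3 - 4s^2 - 7s + 1266 = (s − 6)(-5s^2 - 34s - 211).
So |(-5s^3 - 4s^2 - 7s + 6) + 1260| = |s − 6|·|-5s^2 - 34s - 211|.
Assume first that |s − 6| < 1, so |s| < 7. Then |-5s^2 - 34s - 211| ≤ 5·7^2 + 34·7 + 211 = 694.
Hence |(-5s^3 - 4s^2 - 7s + 6) + 1260| ≤ 694|s − 6| < eps provided |s − 6| < eps/694.
Take delta = min(1, eps/694). Then 0 < |s − 6| < delta gives both |s − 6| < 1 and |s − 6| < eps/694, so |(-5s^3 - 4s^2 - 7s + 6) + 1260| < eps.

delta = min(1, eps/694)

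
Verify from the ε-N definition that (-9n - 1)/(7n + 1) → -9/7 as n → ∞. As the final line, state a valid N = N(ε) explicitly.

N = (2/49)/ε

Suppose ε > 0. For n ≥ 1, |(-9n - 1)/(7n + 1) + 9/7| = |2|/(7(7n + 1)) = 2/(7(7n + 1)).
Since 7n + 1 ≥ 7n for n ≥ 1, this is ≤ 2/(7·7n) = (2/49)/n.
So |(-9n - 1)/(7n + 1) + 9/7| < ε whenever n > (2/49)/ε.
Take N = (2/49)/ε. If n > N then |(-9n - 1)/(7n + 1) + 9/7| ≤ (2/49)/n < ε.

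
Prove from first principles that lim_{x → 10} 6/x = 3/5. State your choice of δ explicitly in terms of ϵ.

Let ϵ > 0 be given. We seek δ > 0 such that 0 < |x − 10| < δ implies |6/x − (3/5)| < ϵ.
|6/x − (3/5)| = 6·|10 − x|/(10·|x|) = 6|x − 10|/(10|x|).
Require δ ≤ 5 so that |x| > 10 − 5 = 5, hence 10|x| > 50.
Then |6/x − (3/5)| < 6|x − 10|/50, which is < ϵ when |x − 10| < (25/3)ϵ.
Take δ = min(5, (25/3)ϵ). Then 0 < |x − 10| < δ gives both |x − 10| < 5 and |x − 10| < (25/3)ϵ, so |6/x − (3/5)| < ϵ.

δ = min(5, (25/3)ϵ)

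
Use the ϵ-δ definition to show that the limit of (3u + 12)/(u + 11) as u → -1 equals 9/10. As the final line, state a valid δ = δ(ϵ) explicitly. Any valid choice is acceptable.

Let ϵ > 0 be given. We want δ > 0 with 0 < |u + 1| < δ ⇒ |(3u + 12)/(u + 11) − (9/10)| < ϵ.
Combining over a common denominator, (3u + 12)/(u + 11) − (9/10) = [(3u + 12)·10 − 9·(u + 11)] / [10·(u + 11)] = 21(u + 1) / (10(u + 11)).
So |(3u + 12)/(u + 11) − (9/10)| = 21|u + 1| / (10·|u + 11|).
Restrict δ ≤ 5. Then |u + 1| < 5 gives |u + 11| = |(u + 1) + 10| ≥ 10 − 5 = 5.
Hence |(3u + 12)/(u + 11) − (9/10)| < 21|u + 1|/(10·5) = (21/50)|u + 1|, which is < ϵ once |u + 1| < (50/21)ϵ.
Take δ = min(5, (50/21)ϵ). Then 0 < |u + 1| < δ forces both bounds, so |(3u + 12)/(u + 11) − (9/10)| < ϵ.

δ = min(5, (50/21)ϵ)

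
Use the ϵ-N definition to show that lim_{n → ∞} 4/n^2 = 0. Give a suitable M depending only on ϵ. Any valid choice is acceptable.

Fix ϵ > 0. For n ≥ 1, |4/n^2 − 0| = 4/n^2.
4/n^2 < ϵ ⇔ n^2 > 4/ϵ ⇔ n > (4/ϵ)^{1/2}.
Take M = (4/ϵ)^{1/2}. Then n > M implies 4/n^2 < ϵ.

M = (4/ϵ)^{1/2}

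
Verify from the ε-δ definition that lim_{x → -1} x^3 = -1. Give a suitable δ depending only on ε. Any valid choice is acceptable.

Let ε > 0. We seek δ > 0 with 0 < |x + 1| < δ ⇒ |x^3 + 1| < ε.
Factor: x^3 + 1 = (x + 1)(x^2 - x + 1), so |x^3 + 1| = |x + 1|·|x^2 - x + 1|.
Impose δ ≤ 2 so that |x| < 3; then |x^2 - x + 1| ≤ 13.
Hence |x^3 + 1| ≤ 13|x + 1|, which is < ε once |x + 1| < ε/13.
Take δ = min(2, ε/13). If 0 < |x + 1| < δ then both bounds hold and |x^3 + 1| ≤ 13|x + 1| < 13·(ε/13) = ε.

δ = min(2, ε/13)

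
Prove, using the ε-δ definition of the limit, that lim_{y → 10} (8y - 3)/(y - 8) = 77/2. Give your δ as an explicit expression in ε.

Suppose ε > 0. We want δ > 0 with 0 < |y − 10| < δ ⇒ |(8y - 3)/(y - 8) − (77/2)| < ε.
Combining over a common denominator, (8y - 3)/(y - 8) − (77/2) = [(8y - 3)·2 − 77·(y - 8)] / [2·(y - 8)] = -61(y − 10) / (2(y - 8)).
So |(8y - 3)/(y - 8) − (77/2)| = 61|y − 10| / (2·|y − 8|).
Require δ ≤ 1, so |y − 8| ≥ |2| − |y − 10| > 2 − 1 = 1.
Hence |(8y - 3)/(y - 8) − (77/2)| < 61|y − 10|/(2·1) = (61/2)|y − 10|, which is < ε once |y − 10| < (2/61)ε.
Take δ = min(1, (2/61)ε). Then 0 < |y − 10| < δ forces both bounds, so |(8y - 3)/(y - 8) − (77/2)| < ε.

δ = min(1, (2/61)ε)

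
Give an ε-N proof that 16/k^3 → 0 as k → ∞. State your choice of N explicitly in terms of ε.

Fix ε > 0. For k ≥ 1, |16/k^3 − 0| = 16/k^3.
16/k^3 < ε ⇔ k^3 > 16/ε ⇔ k > (16/ε)^{1/3}.
Take N = (16/ε)^{1/3}. Then k > N implies 16/k^3 < ε.

N = (16/ε)^{1/3}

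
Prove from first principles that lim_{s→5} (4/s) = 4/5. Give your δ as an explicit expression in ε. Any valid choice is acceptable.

Suppose ε > 0. We seek δ > 0 such that 0 < |s − 5| < δ implies |4/s − (4/5)| < ε.
|4/s − (4/5)| = 4·|5 − s|/(5·|s|) = 4|s − 5|/(5|s|).
Restrict δ ≤ 5/2. Then |s − 5| < 5/2 gives |s| > 5/2, so 5|s| > 25/2.
Then |4/s − (4/5)| < 4|s − 5|/(25/2), which is < ε when |s − 5| < (25/8)ε.
Take δ = min(5/2, (25/8)ε). Then 0 < |s − 5| < δ gives both |s − 5| < 5/2 and |s − 5| < (25/8)ε, so |4/s − (4/5)| < ε.

δ = min(5/2, (25/8)ε)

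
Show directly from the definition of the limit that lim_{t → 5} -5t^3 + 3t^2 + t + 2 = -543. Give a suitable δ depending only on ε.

Let ε > 0 be given. We want δ > 0 such that 0 < |t − 5| < δ implies |(-5t^3 + 3t^2 + t + 2) + 543| < ε.
(-5t^3 + 3t^2 + t + 2) + 543 = -5t^3 + 3t^2 + t + 545 = (t − 5)(-5t^2 - 22t - 109).
So |(-5t^3 + 3t^2 + t + 2) + 543| = |t − 5|·|-5t^2 - 22t - 109|.
Require δ ≤ 1. Then |t − 5| < 1 gives |t| < 6, and by the triangle inequality |-5t^2 - 22t - 109| ≤ 5·6^2 + 22·6 + 109 = 421.
Hence |(-5t^3 + 3t^2 + t + 2) + 543| ≤ 421|t − 5| < ε provided |t − 5| < ε/421.
Take δ = min(1, ε/421). Then 0 < |t − 5| < δ gives both |t − 5| < 1 and |t − 5| < ε/421, so |(-5t^3 + 3t^2 + t + 2) + 543| < ε.

δ = min(1, ε/421)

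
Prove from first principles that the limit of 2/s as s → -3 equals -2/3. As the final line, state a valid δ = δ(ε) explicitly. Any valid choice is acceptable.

Fix ε > 0. We seek δ > 0 such that 0 < |s + 3| < δ implies |2/s + 2/3| < ε.
|2/s + 2/3| = 2·|-3 − s|/(3·|s|) = 2|s + 3|/(3|s|).
Restrict δ ≤ 3/2. Then |s + 3| < 3/2 gives |s| > 3/2, so 3|s| > 9/2.
Then |2/s + 2/3| < 2|s + 3|/(9/2), which is < ε when |s + 3| < (9/4)ε.
Take δ = min(3/2, (9/4)ε). Then 0 < |s + 3| < δ gives both |s + 3| < 3/2 and |s + 3| < (9/4)ε, so |2/s + 2/3| < ε.

δ = min(3/2, (9/4)ε)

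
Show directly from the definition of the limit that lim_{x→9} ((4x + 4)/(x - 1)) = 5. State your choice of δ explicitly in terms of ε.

δ = min(4, 4ε)

Fix ε > 0. We want δ > 0 with 0 < |x − 9| < δ ⇒ |(4x + 4)/(x - 1) − 5| < ε.
Combining over a common denominator, (4x + 4)/(x - 1) − 5 = [(4x + 4)·8 − 40·(x - 1)] / [8·(x - 1)] = -8(x − 9) / (8(x - 1)).
So |(4x + 4)/(x - 1) − 5| = 8|x − 9| / (8·|x − 1|).
Require δ ≤ 4, so |x − 1| ≥ |8| − |x − 9| > 8 − 4 = 4.
Hence |(4x + 4)/(x - 1) − 5| < 8|x − 9|/(8·4) = (1/4)|x − 9|, which is < ε once |x − 9| < 4ε.
Take δ = min(4, 4ε). Then 0 < |x − 9| < δ forces both bounds, so |(4x + 4)/(x - 1) − 5| < ε.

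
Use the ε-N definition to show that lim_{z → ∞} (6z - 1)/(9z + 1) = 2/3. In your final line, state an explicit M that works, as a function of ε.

Suppose ε > 0. We seek M > 0 such that z > M implies |(6z - 1)/(9z + 1) − (2/3)| < ε.
(6z - 1)/(9z + 1) − (2/3) = (9(6z - 1) − 6(9z + 1)) / (9(9z + 1)) = -15/(9(9z + 1)).
For z > 0 we have 9z + 1 > 9z, so |(6z - 1)/(9z + 1) − (2/3)| = 15/(9(9z + 1)) < 15/(9·9z) = (5/27)/z.
Thus |(6z - 1)/(9z + 1) − (2/3)| < ε whenever z > (5/27)/ε.
Take M = (5/27)/ε. If z > M then |(6z - 1)/(9z + 1) − (2/3)| < (5/27)/z < ε.

M = (5/27)/ε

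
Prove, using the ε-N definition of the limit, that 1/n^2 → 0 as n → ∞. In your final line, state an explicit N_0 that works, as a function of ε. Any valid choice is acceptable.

Suppose ε > 0. For n ≥ 1, |1/n^2 − 0| = 1/n^2.
1/n^2 < ε ⇔ n^2 > 1/ε ⇔ n > (1/ε)^{1/2}.
Take N_0 = (1/ε)^{1/2}. Then n > N_0 implies 1/n^2 < ε.

N_0 = (1/ε)^{1/2}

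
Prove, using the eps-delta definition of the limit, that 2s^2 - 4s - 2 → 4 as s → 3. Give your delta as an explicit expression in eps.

delta = min(1, eps/10)

Let eps > 0. We want delta > 0 such that 0 < |s − 3| < delta implies |(2s^2 - 4s - 2) − 4| < eps.
(2s^2 - 4s - 2) − 4 = 2s^2 - 4s - 6 = (s − 3)(2s + 2).
So |(2s^2 - 4s - 2) − 4| = |s − 3|·|2s + 2|.
Assume first that |s − 3| < 1, so |s| < 4. Then |2s + 2| ≤ 2·4 + 2 = 10.
Hence |(2s^2 - 4s - 2) − 4| ≤ 10|s − 3| < eps provided |s − 3| < eps/10.
Choosing delta = min(1, eps/10) ensures both conditions, hence |(2s^2 - 4s - 2) − 4| < eps.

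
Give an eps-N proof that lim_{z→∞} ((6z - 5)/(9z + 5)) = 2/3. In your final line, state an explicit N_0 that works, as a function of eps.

N_0 = (25/27)/eps

Let eps > 0 be given. We seek N_0 > 0 such that z > N_0 implies |(6z - 5)/(9z + 5) − (2/3)| < eps.
(6z - 5)/(9z + 5) − (2/3) = (9(6z - 5) − 6(9z + 5)) / (9(9z + 5)) = -75/(9(9z + 5)).
For z > 0 we have 9z + 5 > 9z, so |(6z - 5)/(9z + 5) − (2/3)| = 75/(9(9z + 5)) < 75/(9·9z) = (25/27)/z.
Thus |(6z - 5)/(9z + 5) − (2/3)| < eps whenever z > (25/27)/eps.
Take N_0 = (25/27)/eps. If z > N_0 then |(6z - 5)/(9z + 5) − (2/3)| < (25/27)/z < eps.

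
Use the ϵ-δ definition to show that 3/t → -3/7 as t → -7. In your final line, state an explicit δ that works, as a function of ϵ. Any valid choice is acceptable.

Suppose ϵ > 0. We seek δ > 0 such that 0 < |t + 7| < δ implies |3/t + 3/7| < ϵ.
|3/t + 3/7| = 3·|-7 − t|/(7·|t|) = 3|t + 7|/(7|t|).
Restrict δ ≤ 7/2. Then |t + 7| < 7/2 gives |t| > 7/2, so 7|t| > 49/2.
Then |3/t + 3/7| < 3|t + 7|/(49/2), which is < ϵ when |t + 7| < (49/6)ϵ.
Take δ = min(7/2, (49/6)ϵ). Then 0 < |t + 7| < δ gives both |t + 7| < 7/2 and |t + 7| < (49/6)ϵ, so |3/t + 3/7| < ϵ.

δ = min(7/2, (49/6)ϵ)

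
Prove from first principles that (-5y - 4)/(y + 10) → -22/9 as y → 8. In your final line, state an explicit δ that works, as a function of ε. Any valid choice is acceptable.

δ = min(9, (81/23)ε)

Suppose ε > 0. We want δ > 0 with 0 < |y − 8| < δ ⇒ |(-5y - 4)/(y + 10) + 22/9| < ε.
Combining over a common denominator, (-5y - 4)/(y + 10) + 22/9 = [(-5y - 4)·18 − (-44)·(y + 10)] / [18·(y + 10)] = -46(y − 8) / (18(y + 10)).
So |(-5y - 4)/(y + 10) + 22/9| = 46|y − 8| / (18·|y + 10|).
Restrict δ ≤ 9. Then |y − 8| < 9 gives |y + 10| = |(y − 8) + 18| ≥ 18 − 9 = 9.
Hence |(-5y - 4)/(y + 10) + 22/9| < 46|y − 8|/(18·9) = (23/81)|y − 8|, which is < ε once |y − 8| < (81/23)ε.
Take δ = min(9, (81/23)ε). Then 0 < |y − 8| < δ forces both bounds, so |(-5y - 4)/(y + 10) + 22/9| < ε.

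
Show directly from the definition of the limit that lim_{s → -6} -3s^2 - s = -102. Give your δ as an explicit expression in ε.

δ = min(2, ε/41)

Suppose ε > 0. We want δ > 0 such that 0 < |s + 6| < δ implies |(-3s^2 - s) + 102| < ε.
(-3s^2 - s) + 102 = -3s^2 - s + 102 = (s + 6)(-3s + 17).
So |(-3s^2 - s) + 102| = |s + 6|·|-3s + 17|.
Require δ ≤ 2. Then |s + 6| < 2 gives |s| < 8, and by the triangle inequality |-3s + 17| ≤ 3·8 + 17 = 41.
Hence |(-3s^2 - s) + 102| ≤ 41|s + 6| < ε provided |s + 6| < ε/41.
Take δ = min(2, ε/41). Then 0 < |s + 6| < δ gives both |s + 6| < 2 and |s + 6| < ε/41, so |(-3s^2 - s) + 102| < ε.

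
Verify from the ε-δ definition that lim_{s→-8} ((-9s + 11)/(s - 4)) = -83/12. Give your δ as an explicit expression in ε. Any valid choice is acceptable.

Let ε > 0. We want δ > 0 with 0 < |s + 8| < δ ⇒ |(-9s + 11)/(s - 4) + 83/12| < ε.
Combining over a common denominator, (-9s + 11)/(s - 4) + 83/12 = [(-9s + 11)·(-12) − 83·(s - 4)] / [(-12)·(s - 4)] = 25(s + 8) / ((-12)(s - 4)).
So |(-9s + 11)/(s - 4) + 83/12| = 25|s + 8| / (12·|s − 4|).
Restrict δ ≤ 6. Then |s + 8| < 6 gives |s − 4| = |(s + 8) + (-12)| ≥ 12 − 6 = 6.
Hence |(-9s + 11)/(s - 4) + 83/12| < 25|s + 8|/(12·6) = (25/72)|s + 8|, which is < ε once |s + 8| < (72/25)ε.
Take δ = min(6, (72/25)ε). Then 0 < |s + 8| < δ forces both bounds, so |(-9s + 11)/(s - 4) + 83/12| < ε.

δ = min(6, (72/25)ε)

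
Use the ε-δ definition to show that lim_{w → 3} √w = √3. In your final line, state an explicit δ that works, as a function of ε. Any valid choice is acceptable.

Fix ε > 0. We want δ > 0 such that 0 < |w − 3| < δ implies |√w − √3| < ε.
Rationalise: √w − √3 = (w − 3)/(√w + √3), so |√w − √3| = |w − 3|/(√w + √3).
Restrict δ ≤ 3 so that |w − 3| < 3 forces w > 0, and then √w + √3 > √3.
Hence |√w − √3| < |w − 3|/√3, which is < ε once |w − 3| < √3·ε.
Take δ = min(3, √3·ε). If 0 < |w − 3| < δ then w > 0 and |√w − √3| < |w − 3|/√3 < ε.

δ = min(3, √3·ε)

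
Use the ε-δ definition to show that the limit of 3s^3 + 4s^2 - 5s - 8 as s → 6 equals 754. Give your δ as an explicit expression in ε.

Fix ε > 0. We want δ > 0 such that 0 < |s − 6| < δ implies |(3s^3 + 4s^2 - 5s - 8) − 754| < ε.
(3s^3 + 4s^2 - 5s - 8) − 754 = 3s^3 + 4s^2 - 5s - 762 = (s − 6)(3s^2 + 22s + 127).
So |(3s^3 + 4s^2 - 5s - 8) − 754| = |s − 6|·|3s^2 + 22s + 127|.
Require δ ≤ 1. Then |s − 6| < 1 gives |s| < 7, and by the triangle inequality |3s^2 + 22s + 127| ≤ 3·7^2 + 22·7 + 127 = 428.
Hence |(3s^3 + 4s^2 - 5s - 8) − 754| ≤ 428|s − 6| < ε provided |s − 6| < ε/428.
Choosing δ = min(1, ε/428) ensures both conditions, hence |(3s^3 + 4s^2 - 5s - 8) − 754| < ε.

δ = min(1, ε/428)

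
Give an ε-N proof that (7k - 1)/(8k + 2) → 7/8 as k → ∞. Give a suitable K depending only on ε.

Let ε > 0 be given. For k ≥ 1, |(7k - 1)/(8k + 2) − (7/8)| = |-22|/(8(8k + 2)) = 22/(8(8k + 2)).
Since 8k + 2 ≥ 8k for k ≥ 1, this is ≤ 22/(8·8k) = (11/32)/k.
So |(7k - 1)/(8k + 2) − (7/8)| < ε whenever k > (11/32)/ε.
Take K = (11/32)/ε. If k > K then |(7k - 1)/(8k + 2) − (7/8)| ≤ (11/32)/k < ε.

K = (11/32)/ε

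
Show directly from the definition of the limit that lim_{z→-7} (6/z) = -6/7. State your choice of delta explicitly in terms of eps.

Suppose eps > 0. We seek delta > 0 such that 0 < |z + 7| < delta implies |6/z + 6/7| < eps.
|6/z + 6/7| = 6·|-7 − z|/(7·|z|) = 6|z + 7|/(7|z|).
Restrict delta ≤ 7/2. Then |z + 7| < 7/2 gives |z| > 7/2, so 7|z| > 49/2.
Then |6/z + 6/7| < 6|z + 7|/(49/2), which is < eps when |z + 7| < (49/12)eps.
Take delta = min(7/2, (49/12)eps). Then 0 < |z + 7| < delta gives both |z + 7| < 7/2 and |z + 7| < (49/12)eps, so |6/z + 6/7| < eps.

delta = min(7/2, (49/12)eps)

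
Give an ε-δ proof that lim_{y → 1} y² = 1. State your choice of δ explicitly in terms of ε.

δ = min(1, ε/3)

Let ε > 0. We seek δ > 0 with 0 < |y − 1| < δ ⇒ |y² − 1| < ε.
Factor: y² − 1 = (y − 1)(y + 1), so |y² − 1| = |y − 1|·|y + 1|.
Impose δ ≤ 1 so that |y| < 2; then |y + 1| ≤ 3.
Hence |y² − 1| ≤ 3|y − 1|, which is < ε once |y − 1| < ε/3.
Take δ = min(1, ε/3). If 0 < |y − 1| < δ then both bounds hold and |y² − 1| ≤ 3|y − 1| < 3·(ε/3) = ε.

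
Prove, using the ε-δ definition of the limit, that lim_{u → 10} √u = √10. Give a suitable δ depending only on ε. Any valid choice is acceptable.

δ = min(10, √10·ε)

Fix ε > 0. We want δ > 0 such that 0 < |u − 10| < δ implies |√u − √10| < ε.
Multiplying by the conjugate, |√u − √10| = |u − 10|/(√u + √10).
Restrict δ ≤ 10 so that |u − 10| < 10 forces u > 0, and then √u + √10 > √10.
Hence |√u − √10| < |u − 10|/√10, which is < ε once |u − 10| < √10·ε.
Take δ = min(10, √10·ε). If 0 < |u − 10| < δ then u > 0 and |√u − √10| < |u − 10|/√10 < ε.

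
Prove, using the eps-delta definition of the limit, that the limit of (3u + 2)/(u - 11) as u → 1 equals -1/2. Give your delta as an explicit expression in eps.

delta = min(5, (10/7)eps)

Let eps > 0 be given. We want delta > 0 with 0 < |u − 1| < delta ⇒ |(3u + 2)/(u - 11) + 1/2| < eps.
Combining over a common denominator, (3u + 2)/(u - 11) + 1/2 = [(3u + 2)·(-10) − 5·(u - 11)] / [(-10)·(u - 11)] = -35(u − 1) / ((-10)(u - 11)).
So |(3u + 2)/(u - 11) + 1/2| = 35|u − 1| / (10·|u − 11|).
Restrict delta ≤ 5. Then |u − 1| < 5 gives |u − 11| = |(u − 1) + (-10)| ≥ 10 − 5 = 5.
Hence |(3u + 2)/(u - 11) + 1/2| < 35|u − 1|/(10·5) = (7/10)|u − 1|, which is < eps once |u − 1| < (10/7)eps.
Take delta = min(5, (10/7)eps). Then 0 < |u − 1| < delta forces both bounds, so |(3u + 2)/(u - 11) + 1/2| < eps.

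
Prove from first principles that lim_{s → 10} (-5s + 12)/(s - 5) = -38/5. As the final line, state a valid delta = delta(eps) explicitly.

Let eps > 0. We want delta > 0 with 0 < |s − 10| < delta ⇒ |(-5s + 12)/(s - 5) + 38/5| < eps.
Combining over a common denominator, (-5s + 12)/(s - 5) + 38/5 = [(-5s + 12)·5 − (-38)·(s - 5)] / [5·(s - 5)] = 13(s − 10) / (5(s - 5)).
So |(-5s + 12)/(s - 5) + 38/5| = 13|s − 10| / (5·|s − 5|).
Restrict delta ≤ 5/2. Then |s − 10| < 5/2 gives |s − 5| = |(s − 10) + 5| ≥ 5 − 5/2 = 5/2.
Hence |(-5s + 12)/(s - 5) + 38/5| < 13|s − 10|/(5·(5/2)) = (26/25)|s − 10|, which is < eps once |s − 10| < (25/26)eps.
Take delta = min(5/2, (25/26)eps). Then 0 < |s − 10| < delta forces both bounds, so |(-5s + 12)/(s - 5) + 38/5| < eps.

delta = min(5/2, (25/26)eps)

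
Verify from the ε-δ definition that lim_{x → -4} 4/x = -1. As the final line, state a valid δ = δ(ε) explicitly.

δ = min(2, 2ε)

Let ε > 0. We seek δ > 0 such that 0 < |x + 4| < δ implies |4/x + 1| < ε.
|4/x + 1| = 4·|-4 − x|/(4·|x|) = 4|x + 4|/(4|x|).
Restrict δ ≤ 2. Then |x + 4| < 2 gives |x| > 2, so 4|x| > 8.
Then |4/x + 1| < 4|x + 4|/8, which is < ε when |x + 4| < 2ε.
Take δ = min(2, 2ε). Then 0 < |x + 4| < δ gives both |x + 4| < 2 and |x + 4| < 2ε, so |4/x + 1| < ε.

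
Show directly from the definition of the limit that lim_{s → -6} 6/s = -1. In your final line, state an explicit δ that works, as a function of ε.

Fix ε > 0. We seek δ > 0 such that 0 < |s + 6| < δ implies |6/s + 1| < ε.
|6/s + 1| = 6·|-6 − s|/(6·|s|) = 6|s + 6|/(6|s|).
Restrict δ ≤ 3. Then |s + 6| < 3 gives |s| > 3, so 6|s| > 18.
Then |6/s + 1| < 6|s + 6|/18, which is < ε when |s + 6| < 3ε.
Take δ = min(3, 3ε). Then 0 < |s + 6| < δ gives both |s + 6| < 3 and |s + 6| < 3ε, so |6/s + 1| < ε.

δ = min(3, 3ε)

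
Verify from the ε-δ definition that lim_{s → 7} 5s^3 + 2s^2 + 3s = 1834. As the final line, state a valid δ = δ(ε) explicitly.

δ = min(1, ε/878)

Fix ε > 0. We want δ > 0 such that 0 < |s − 7| < δ implies |(5s^3 + 2s^2 + 3s) − 1834| < ε.
(5s^3 + 2s^2 + 3s) − 1834 = 5s^3 + 2s^2 + 3s - 1834 = (s − 7)(5s^2 + 37s + 262).
So |(5s^3 + 2s^2 + 3s) − 1834| = |s − 7|·|5s^2 + 37s + 262|.
Assume first that |s − 7| < 1, so |s| < 8. Then |5s^2 + 37s + 262| ≤ 5·8^2 + 37·8 + 262 = 878.
Hence |(5s^3 + 2s^2 + 3s) − 1834| ≤ 878|s − 7| < ε provided |s − 7| < ε/878.
Take δ = min(1, ε/878). Then 0 < |s − 7| < δ gives both |s − 7| < 1 and |s − 7| < ε/878, so |(5s^3 + 2s^2 + 3s) − 1834| < ε.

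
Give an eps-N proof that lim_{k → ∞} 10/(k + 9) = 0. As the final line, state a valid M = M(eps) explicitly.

Fix eps > 0. For k ≥ 1, |10/(k + 9) − 0| = 10/(k + 9) ≤ 10/k.
We need 10/k < eps, i.e. k > 10/eps.
Take M = 10/eps. If k > M then |10/(k + 9)| ≤ 10/k < eps.

M = 10/eps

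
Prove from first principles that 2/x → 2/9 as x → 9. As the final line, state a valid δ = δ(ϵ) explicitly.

Let ϵ > 0 be given. We seek δ > 0 such that 0 < |x − 9| < δ implies |2/x − (2/9)| < ϵ.
|2/x − (2/9)| = 2·|9 − x|/(9·|x|) = 2|x − 9|/(9|x|).
Restrict δ ≤ 9/2. Then |x − 9| < 9/2 gives |x| > 9/2, so 9|x| > 81/2.
Then |2/x − (2/9)| < 2|x − 9|/(81/2), which is < ϵ when |x − 9| < (81/4)ϵ.
Take δ = min(9/2, (81/4)ϵ). Then 0 < |x − 9| < δ gives both |x − 9| < 9/2 and |x − 9| < (81/4)ϵ, so |2/x − (2/9)| < ϵ.

δ = min(9/2, (81/4)ϵ)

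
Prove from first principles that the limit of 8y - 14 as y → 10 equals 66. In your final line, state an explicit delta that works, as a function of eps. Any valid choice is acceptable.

delta = eps/8

Let eps > 0 be given. We need delta > 0 so that 0 < |y − 10| < delta implies |(8y - 14) − 66| < eps.
|(8y - 14) − 66| = |8y - 80| = 8|y − 10|.
Thus it suffices that |y − 10| < eps/8.
Choosing delta = eps/8 gives |(8y - 14) − 66| = 8|y − 10| < eps whenever |y − 10| < delta.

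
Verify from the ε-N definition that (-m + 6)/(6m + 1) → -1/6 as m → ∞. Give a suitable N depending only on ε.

Suppose ε > 0. For m ≥ 1, |(-m + 6)/(6m + 1) + 1/6| = |37|/(6(6m + 1)) = 37/(6(6m + 1)).
Since 6m + 1 ≥ 6m for m ≥ 1, this is ≤ 37/(6·6m) = (37/36)/m.
So |(-m + 6)/(6m + 1) + 1/6| < ε whenever m > (37/36)/ε.
Take N = (37/36)/ε. If m > N then |(-m + 6)/(6m + 1) + 1/6| ≤ (37/36)/m < ε.

N = (37/36)/ε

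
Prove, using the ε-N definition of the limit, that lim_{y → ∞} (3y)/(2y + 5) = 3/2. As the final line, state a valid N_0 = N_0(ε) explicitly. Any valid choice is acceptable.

N_0 = (15/4)/ε

Let ε > 0. We seek N_0 > 0 such that y > N_0 implies |(3y)/(2y + 5) − (3/2)| < ε.
(3y)/(2y + 5) − (3/2) = (2(3y) − 3(2y + 5)) / (2(2y + 5)) = -15/(2(2y + 5)).
For y > 0 we have 2y + 5 > 2y, so |(3y)/(2y + 5) − (3/2)| = 15/(2(2y + 5)) < 15/(2·2y) = (15/4)/y.
Thus |(3y)/(2y + 5) − (3/2)| < ε whenever y > (15/4)/ε.
Take N_0 = (15/4)/ε. If y > N_0 then |(3y)/(2y + 5) − (3/2)| < (15/4)/y < ε.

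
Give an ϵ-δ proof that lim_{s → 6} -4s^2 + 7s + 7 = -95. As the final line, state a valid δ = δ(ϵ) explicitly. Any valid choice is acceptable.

Let ϵ > 0 be given. We want δ > 0 such that 0 < |s − 6| < δ implies |(-4s^2 + 7s + 7) + 95| < ϵ.
(-4s^2 + 7s + 7) + 95 = -4s^2 + 7s + 102 = (s − 6)(-4s - 17).
So |(-4s^2 + 7s + 7) + 95| = |s − 6|·|-4s - 17|.
Assume first that |s − 6| < 1, so |s| < 7. Then |-4s - 17| ≤ 4·7 + 17 = 45.
Hence |(-4s^2 + 7s + 7) + 95| ≤ 45|s − 6| < ϵ provided |s − 6| < ϵ/45.
Choosing δ = min(1, ϵ/45) ensures both conditions, hence |(-4s^2 + 7s + 7) + 95| < ϵ.

δ = min(1, ϵ/45)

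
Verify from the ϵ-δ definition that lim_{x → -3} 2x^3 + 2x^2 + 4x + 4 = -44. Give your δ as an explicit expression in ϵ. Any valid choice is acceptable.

δ = min(1, ϵ/64)

Let ϵ > 0 be given. We want δ > 0 such that 0 < |x + 3| < δ implies |(2x^3 + 2x^2 + 4x + 4) + 44| < ϵ.
(2x^3 + 2x^2 + 4x + 4) + 44 = 2x^3 + 2x^2 + 4x + 48 = (x + 3)(2x^2 - 4x + 16).
So |(2x^3 + 2x^2 + 4x + 4) + 44| = |x + 3|·|2x^2 - 4x + 16|.
Require δ ≤ 1. Then |x + 3| < 1 gives |x| < 4, and by the triangle inequality |2x^2 - 4x + 16| ≤ 2·4^2 + 4·4 + 16 = 64.
Hence |(2x^3 + 2x^2 + 4x + 4) + 44| ≤ 64|x + 3| < ϵ provided |x + 3| < ϵ/64.
Choosing δ = min(1, ϵ/64) ensures both conditions, hence |(2x^3 + 2x^2 + 4x + 4) + 44| < ϵ.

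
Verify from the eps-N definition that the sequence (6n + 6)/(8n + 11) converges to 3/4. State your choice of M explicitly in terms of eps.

M = (9/32)/eps

Let eps > 0 be given. For n ≥ 1, |(6n + 6)/(8n + 11) − (3/4)| = |-18|/(8(8n + 11)) = 18/(8(8n + 11)).
Since 8n + 11 ≥ 8n for n ≥ 1, this is ≤ 18/(8·8n) = (9/32)/n.
So |(6n + 6)/(8n + 11) − (3/4)| < eps whenever n > (9/32)/eps.
Take M = (9/32)/eps. If n > M then |(6n + 6)/(8n + 11) − (3/4)| ≤ (9/32)/n < eps.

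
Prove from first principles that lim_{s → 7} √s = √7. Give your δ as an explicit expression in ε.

Suppose ε > 0. We want δ > 0 such that 0 < |s − 7| < δ implies |√s − √7| < ε.
Rationalise: √s − √7 = (s − 7)/(√s + √7), so |√s − √7| = |s − 7|/(√s + √7).
Restrict δ ≤ 7 so that |s − 7| < 7 forces s > 0, and then √s + √7 > √7.
Hence |√s − √7| < |s − 7|/√7, which is < ε once |s − 7| < √7·ε.
Take δ = min(7, √7·ε). If 0 < |s − 7| < δ then s > 0 and |√s − √7| < |s − 7|/√7 < ε.

δ = min(7, √7·ε)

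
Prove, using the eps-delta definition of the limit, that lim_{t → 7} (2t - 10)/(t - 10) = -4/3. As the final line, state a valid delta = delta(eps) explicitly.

Let eps > 0. We want delta > 0 with 0 < |t − 7| < delta ⇒ |(2t - 10)/(t - 10) + 4/3| < eps.
Combining over a common denominator, (2t - 10)/(t - 10) + 4/3 = [(2t - 10)·(-3) − 4·(t - 10)] / [(-3)·(t - 10)] = -10(t − 7) / ((-3)(t - 10)).
So |(2t - 10)/(t - 10) + 4/3| = 10|t − 7| / (3·|t − 10|).
Restrict delta ≤ 3/2. Then |t − 7| < 3/2 gives |t − 10| = |(t − 7) + (-3)| ≥ 3 − 3/2 = 3/2.
Hence |(2t - 10)/(t - 10) + 4/3| < 10|t − 7|/(3·(3/2)) = (20/9)|t − 7|, which is < eps once |t − 7| < (9/20)eps.
Take delta = min(3/2, (9/20)eps). Then 0 < |t − 7| < delta forces both bounds, so |(2t - 10)/(t - 10) + 4/3| < eps.

delta = min(3/2, (9/20)eps)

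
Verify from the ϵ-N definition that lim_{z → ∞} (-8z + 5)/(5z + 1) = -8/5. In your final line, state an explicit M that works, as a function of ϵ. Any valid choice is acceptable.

Fix ϵ > 0. We seek M > 0 such that z > M implies |(-8z + 5)/(5z + 1) + 8/5| < ϵ.
(-8z + 5)/(5z + 1) + 8/5 = (5(-8z + 5) − (-8)(5z + 1)) / (5(5z + 1)) = 33/(5(5z + 1)).
For z > 0 we have 5z + 1 > 5z, so |(-8z + 5)/(5z + 1) + 8/5| = 33/(5(5z + 1)) < 33/(5·5z) = (33/25)/z.
Thus |(-8z + 5)/(5z + 1) + 8/5| < ϵ whenever z > (33/25)/ϵ.
Take M = (33/25)/ϵ. If z > M then |(-8z + 5)/(5z + 1) + 8/5| < (33/25)/z < ϵ.

M = (33/25)/ϵ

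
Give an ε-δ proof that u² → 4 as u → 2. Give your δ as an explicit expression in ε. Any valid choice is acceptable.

Suppose ε > 0. We seek δ > 0 with 0 < |u − 2| < δ ⇒ |u² − 4| < ε.
Factor: u² − 4 = (u − 2)(u + 2), so |u² − 4| = |u − 2|·|u + 2|.
Restrict δ ≤ 2. Then |u − 2| < 2 gives |u| < 4, so by the triangle inequality |u + 2| ≤ 4 + 2 = 6.
Hence |u² − 4| ≤ 6|u − 2|, which is < ε once |u − 2| < ε/6.
Take δ = min(2, ε/6). If 0 < |u − 2| < δ then both bounds hold and |u² − 4| ≤ 6|u − 2| < 6·(ε/6) = ε.

δ = min(2, ε/6)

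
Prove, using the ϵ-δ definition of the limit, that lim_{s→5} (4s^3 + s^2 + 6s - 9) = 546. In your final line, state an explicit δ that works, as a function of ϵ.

Fix ϵ > 0. We want δ > 0 such that 0 < |s − 5| < δ implies |(4s^3 + s^2 + 6s - 9) − 546| < ϵ.
(4s^3 + s^2 + 6s - 9) − 546 = 4s^3 + s^2 + 6s - 555 = (s − 5)(4s^2 + 21s + 111).
So |(4s^3 + s^2 + 6s - 9) − 546| = |s − 5|·|4s^2 + 21s + 111|.
Require δ ≤ 2. Then |s − 5| < 2 gives |s| < 7, and by the triangle inequality |4s^2 + 21s + 111| ≤ 4·7^2 + 21·7 + 111 = 454.
Hence |(4s^3 + s^2 + 6s - 9) − 546| ≤ 454|s − 5| < ϵ provided |s − 5| < ϵ/454.
Take δ = min(2, ϵ/454). Then 0 < |s − 5| < δ gives both |s − 5| < 2 and |s − 5| < ϵ/454, so |(4s^3 + s^2 + 6s - 9) − 546| < ϵ.

δ = min(2, ϵ/454)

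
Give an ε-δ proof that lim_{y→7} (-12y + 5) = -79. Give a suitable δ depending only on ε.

Let ε > 0 be given. We need δ > 0 so that 0 < |y − 7| < δ implies |(-12y + 5) + 79| < ε.
Since (-12y + 5) + 79 = -12(y − 7), we have |(-12y + 5) + 79| = 12|y − 7|.
So 12|y − 7| < ε exactly when |y − 7| < ε/12.
Take δ = ε/12. If 0 < |y − 7| < δ then |(-12y + 5) + 79| = 12|y − 7| < 12·(ε/12) = ε.

δ = ε/12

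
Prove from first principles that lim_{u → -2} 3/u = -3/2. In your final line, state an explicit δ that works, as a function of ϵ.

δ = min(1, (2/3)ϵ)

Let ϵ > 0. We seek δ > 0 such that 0 < |u + 2| < δ implies |3/u + 3/2| < ϵ.
|3/u + 3/2| = 3·|-2 − u|/(2·|u|) = 3|u + 2|/(2|u|).
Restrict δ ≤ 1. Then |u + 2| < 1 gives |u| > 1, so 2|u| > 2.
Then |3/u + 3/2| < 3|u + 2|/2, which is < ϵ when |u + 2| < (2/3)ϵ.
Take δ = min(1, (2/3)ϵ). Then 0 < |u + 2| < δ gives both |u + 2| < 1 and |u + 2| < (2/3)ϵ, so |3/u + 3/2| < ϵ.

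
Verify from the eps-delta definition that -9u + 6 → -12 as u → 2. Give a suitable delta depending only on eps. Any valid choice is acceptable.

delta = eps/9

Let eps > 0. We need delta > 0 so that 0 < |u − 2| < delta implies |(-9u + 6) + 12| < eps.
Since (-9u + 6) + 12 = -9(u − 2), we have |(-9u + 6) + 12| = 9|u − 2|.
So 9|u − 2| < eps exactly when |u − 2| < eps/9.
Choosing delta = eps/9 gives |(-9u + 6) + 12| = 9|u − 2| < eps whenever |u − 2| < delta.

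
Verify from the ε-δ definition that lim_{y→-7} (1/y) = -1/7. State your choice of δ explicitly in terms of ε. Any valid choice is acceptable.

δ = min(7/2, (49/2)ε)

Suppose ε > 0. We seek δ > 0 such that 0 < |y + 7| < δ implies |1/y + 1/7| < ε.
|1/y + 1/7| = |-7 − y|/(7·|y|) = |y + 7|/(7|y|).
Restrict δ ≤ 7/2. Then |y + 7| < 7/2 gives |y| > 7/2, so 7|y| > 49/2.
Then |1/y + 1/7| < |y + 7|/(49/2), which is < ε when |y + 7| < (49/2)ε.
Take δ = min(7/2, (49/2)ε). Then 0 < |y + 7| < δ gives both |y + 7| < 7/2 and |y + 7| < (49/2)ε, so |1/y + 1/7| < ε.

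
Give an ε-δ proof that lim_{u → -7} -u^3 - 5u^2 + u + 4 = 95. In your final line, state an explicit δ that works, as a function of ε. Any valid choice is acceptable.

δ = min(1, ε/93)

Let ε > 0 be given. We want δ > 0 such that 0 < |u + 7| < δ implies |(-u^3 - 5u^2 + u + 4) − 95| < ε.
(-u^3 - 5u^2 + u + 4) − 95 = -u^3 - 5u^2 + u - 91 = (u + 7)(-u^2 + 2u - 13).
So |(-u^3 - 5u^2 + u + 4) − 95| = |u + 7|·|-u^2 + 2u - 13|.
Assume first that |u + 7| < 1, so |u| < 8. Then |-u^2 + 2u - 13| ≤ 8^2 + 2·8 + 13 = 93.
Hence |(-u^3 - 5u^2 + u + 4) − 95| ≤ 93|u + 7| < ε provided |u + 7| < ε/93.
Take δ = min(1, ε/93). Then 0 < |u + 7| < δ gives both |u + 7| < 1 and |u + 7| < ε/93, so |(-u^3 - 5u^2 + u + 4) − 95| < ε.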